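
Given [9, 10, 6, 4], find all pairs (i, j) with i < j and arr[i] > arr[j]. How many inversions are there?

Finding inversions in [9, 10, 6, 4]:

(0, 2): arr[0]=9 > arr[2]=6
(0, 3): arr[0]=9 > arr[3]=4
(1, 2): arr[1]=10 > arr[2]=6
(1, 3): arr[1]=10 > arr[3]=4
(2, 3): arr[2]=6 > arr[3]=4

Total inversions: 5

The array has 5 inversion(s): (0,2), (0,3), (1,2), (1,3), (2,3). Each pair (i,j) satisfies i < j and arr[i] > arr[j].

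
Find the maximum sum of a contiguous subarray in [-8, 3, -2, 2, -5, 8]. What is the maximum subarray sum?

Using Kadane's algorithm on [-8, 3, -2, 2, -5, 8]:

Scanning through the array:
Position 1 (value 3): max_ending_here = 3, max_so_far = 3
Position 2 (value -2): max_ending_here = 1, max_so_far = 3
Position 3 (value 2): max_ending_here = 3, max_so_far = 3
Position 4 (value -5): max_ending_here = -2, max_so_far = 3
Position 5 (value 8): max_ending_here = 8, max_so_far = 8

Maximum subarray: [8]
Maximum sum: 8

The maximum subarray is [8] with sum 8. This subarray runs from index 5 to index 5.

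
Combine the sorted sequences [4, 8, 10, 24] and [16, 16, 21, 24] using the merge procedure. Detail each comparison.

Merging process:

Compare 4 vs 16: take 4 from left. Merged: [4]
Compare 8 vs 16: take 8 from left. Merged: [4, 8]
Compare 10 vs 16: take 10 from left. Merged: [4, 8, 10]
Compare 24 vs 16: take 16 from right. Merged: [4, 8, 10, 16]
Compare 24 vs 16: take 16 from right. Merged: [4, 8, 10, 16, 16]
Compare 24 vs 21: take 21 from right. Merged: [4, 8, 10, 16, 16, 21]
Compare 24 vs 24: take 24 from left. Merged: [4, 8, 10, 16, 16, 21, 24]
Append remaining from right: [24]. Merged: [4, 8, 10, 16, 16, 21, 24, 24]

Final merged array: [4, 8, 10, 16, 16, 21, 24, 24]
Total comparisons: 7

The merged array is [4, 8, 10, 16, 16, 21, 24, 24], requiring 7 comparisons. The merge step runs in O(n) time where n is the total number of elements.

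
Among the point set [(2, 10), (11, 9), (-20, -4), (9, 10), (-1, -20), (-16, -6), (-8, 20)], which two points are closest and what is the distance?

Computing all pairwise distances among 7 points:

d((2, 10), (11, 9)) = 9.0554
d((2, 10), (-20, -4)) = 26.0768
d((2, 10), (9, 10)) = 7.0
d((2, 10), (-1, -20)) = 30.1496
d((2, 10), (-16, -6)) = 24.0832
d((2, 10), (-8, 20)) = 14.1421
d((11, 9), (-20, -4)) = 33.6155
d((11, 9), (9, 10)) = 2.2361 <-- minimum
d((11, 9), (-1, -20)) = 31.3847
d((11, 9), (-16, -6)) = 30.8869
d((11, 9), (-8, 20)) = 21.9545
d((-20, -4), (9, 10)) = 32.2025
d((-20, -4), (-1, -20)) = 24.8395
d((-20, -4), (-16, -6)) = 4.4721
d((-20, -4), (-8, 20)) = 26.8328
d((9, 10), (-1, -20)) = 31.6228
d((9, 10), (-16, -6)) = 29.6816
d((9, 10), (-8, 20)) = 19.7231
d((-1, -20), (-16, -6)) = 20.5183
d((-1, -20), (-8, 20)) = 40.6079
d((-16, -6), (-8, 20)) = 27.2029

Closest pair: (11, 9) and (9, 10) with distance 2.2361

The closest pair is (11, 9) and (9, 10) with Euclidean distance 2.2361. For 7 points, brute-force pairwise comparison is shown above. For large n, the divide-and-conquer algorithm (sort by x, recurse on halves, check the dividing strip) achieves O(n log n).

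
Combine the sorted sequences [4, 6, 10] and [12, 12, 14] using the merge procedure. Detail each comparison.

Merging process:

Compare 4 vs 12: take 4 from left. Merged: [4]
Compare 6 vs 12: take 6 from left. Merged: [4, 6]
Compare 10 vs 12: take 10 from left. Merged: [4, 6, 10]
Append remaining from right: [12, 12, 14]. Merged: [4, 6, 10, 12, 12, 14]

Final merged array: [4, 6, 10, 12, 12, 14]
Total comparisons: 3

The merged array is [4, 6, 10, 12, 12, 14], requiring 3 comparisons. The merge step runs in O(n) time where n is the total number of elements.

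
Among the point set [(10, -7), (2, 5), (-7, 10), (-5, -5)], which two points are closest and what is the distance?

Computing all pairwise distances among 4 points:

d((10, -7), (2, 5)) = 14.4222
d((10, -7), (-7, 10)) = 24.0416
d((10, -7), (-5, -5)) = 15.1327
d((2, 5), (-7, 10)) = 10.2956 <-- minimum
d((2, 5), (-5, -5)) = 12.2066
d((-7, 10), (-5, -5)) = 15.1327

Closest pair: (2, 5) and (-7, 10) with distance 10.2956

The closest pair is (2, 5) and (-7, 10) with Euclidean distance 10.2956. For 4 points, brute-force pairwise comparison is shown above. For large n, the divide-and-conquer algorithm (sort by x, recurse on halves, check the dividing strip) achieves O(n log n).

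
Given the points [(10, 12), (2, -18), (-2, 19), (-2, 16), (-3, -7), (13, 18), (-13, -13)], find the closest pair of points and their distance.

Computing all pairwise distances among 7 points:

d((10, 12), (2, -18)) = 31.0483
d((10, 12), (-2, 19)) = 13.8924
d((10, 12), (-2, 16)) = 12.6491
d((10, 12), (-3, -7)) = 23.0217
d((10, 12), (13, 18)) = 6.7082
d((10, 12), (-13, -13)) = 33.9706
d((2, -18), (-2, 19)) = 37.2156
d((2, -18), (-2, 16)) = 34.2345
d((2, -18), (-3, -7)) = 12.083
d((2, -18), (13, 18)) = 37.6431
d((2, -18), (-13, -13)) = 15.8114
d((-2, 19), (-2, 16)) = 3.0 <-- minimum
d((-2, 19), (-3, -7)) = 26.0192
d((-2, 19), (13, 18)) = 15.0333
d((-2, 19), (-13, -13)) = 33.8378
d((-2, 16), (-3, -7)) = 23.0217
d((-2, 16), (13, 18)) = 15.1327
d((-2, 16), (-13, -13)) = 31.0161
d((-3, -7), (13, 18)) = 29.6816
d((-3, -7), (-13, -13)) = 11.6619
d((13, 18), (-13, -13)) = 40.4599

Closest pair: (-2, 19) and (-2, 16) with distance 3.0

The closest pair is (-2, 19) and (-2, 16) with Euclidean distance 3.0. For 7 points, brute-force pairwise comparison is shown above. For large n, the divide-and-conquer algorithm (sort by x, recurse on halves, check the dividing strip) achieves O(n log n).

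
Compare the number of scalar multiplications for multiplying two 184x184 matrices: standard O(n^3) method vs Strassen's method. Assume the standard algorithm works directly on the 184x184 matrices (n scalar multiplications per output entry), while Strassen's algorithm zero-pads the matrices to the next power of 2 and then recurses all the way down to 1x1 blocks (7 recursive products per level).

Matrix multiplication for 184x184 matrices:

Strassen's algorithm requires power-of-2 dimensions. Pad 184x184 to 256x256 (next power of 2).

Standard algorithm: 184^3 = 6229504 multiplications
Strassen's algorithm: 7^(log2(256)) = 7^8 = 5764801 multiplications
Savings: 6229504 - 5764801 = 464703 multiplications

Standard: 6229504 multiplications (184^3). Strassen: 5764801 multiplications (7^8, after padding to 256x256). Strassen reduces 8 recursive multiplications to 7 at each level.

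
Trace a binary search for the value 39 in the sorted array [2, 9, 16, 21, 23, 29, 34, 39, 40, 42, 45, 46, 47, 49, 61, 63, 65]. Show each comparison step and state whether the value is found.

Binary search for 39 in [2, 9, 16, 21, 23, 29, 34, 39, 40, 42, 45, 46, 47, 49, 61, 63, 65]:

lo=0, hi=16, mid=8, arr[mid]=40 -> 40 > 39, search left half
lo=0, hi=7, mid=3, arr[mid]=21 -> 21 < 39, search right half
lo=4, hi=7, mid=5, arr[mid]=29 -> 29 < 39, search right half
lo=6, hi=7, mid=6, arr[mid]=34 -> 34 < 39, search right half
lo=7, hi=7, mid=7, arr[mid]=39 -> Found target at index 7!

Binary search finds 39 at index 7 after 5 comparisons. The search repeatedly halves the search space by comparing with the middle element.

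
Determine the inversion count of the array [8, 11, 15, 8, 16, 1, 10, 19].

Finding inversions in [8, 11, 15, 8, 16, 1, 10, 19]:

(0, 5): arr[0]=8 > arr[5]=1
(1, 3): arr[1]=11 > arr[3]=8
(1, 5): arr[1]=11 > arr[5]=1
(1, 6): arr[1]=11 > arr[6]=10
(2, 3): arr[2]=15 > arr[3]=8
(2, 5): arr[2]=15 > arr[5]=1
(2, 6): arr[2]=15 > arr[6]=10
(3, 5): arr[3]=8 > arr[5]=1
(4, 5): arr[4]=16 > arr[5]=1
(4, 6): arr[4]=16 > arr[6]=10

Total inversions: 10

The array has 10 inversion(s): (0,5), (1,3), (1,5), (1,6), (2,3), (2,5), (2,6), (3,5), (4,5), (4,6). Each pair (i,j) satisfies i < j and arr[i] > arr[j].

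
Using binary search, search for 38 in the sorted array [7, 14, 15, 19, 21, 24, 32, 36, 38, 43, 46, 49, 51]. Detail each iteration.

Binary search for 38 in [7, 14, 15, 19, 21, 24, 32, 36, 38, 43, 46, 49, 51]:

lo=0, hi=12, mid=6, arr[mid]=32 -> 32 < 38, search right half
lo=7, hi=12, mid=9, arr[mid]=43 -> 43 > 38, search left half
lo=7, hi=8, mid=7, arr[mid]=36 -> 36 < 38, search right half
lo=8, hi=8, mid=8, arr[mid]=38 -> Found target at index 8!

Binary search finds 38 at index 8 after 4 comparisons. The search repeatedly halves the search space by comparing with the middle element.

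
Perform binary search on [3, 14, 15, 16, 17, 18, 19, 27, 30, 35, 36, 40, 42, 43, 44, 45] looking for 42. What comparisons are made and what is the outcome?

Binary search for 42 in [3, 14, 15, 16, 17, 18, 19, 27, 30, 35, 36, 40, 42, 43, 44, 45]:

lo=0, hi=15, mid=7, arr[mid]=27 -> 27 < 42, search right half
lo=8, hi=15, mid=11, arr[mid]=40 -> 40 < 42, search right half
lo=12, hi=15, mid=13, arr[mid]=43 -> 43 > 42, search left half
lo=12, hi=12, mid=12, arr[mid]=42 -> Found target at index 12!

Binary search finds 42 at index 12 after 4 comparisons. The search repeatedly halves the search space by comparing with the middle element.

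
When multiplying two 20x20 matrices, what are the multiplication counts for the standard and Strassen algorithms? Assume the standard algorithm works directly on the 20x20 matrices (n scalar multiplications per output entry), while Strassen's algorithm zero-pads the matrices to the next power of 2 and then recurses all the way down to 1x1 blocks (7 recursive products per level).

Matrix multiplication for 20x20 matrices:

Strassen's algorithm requires power-of-2 dimensions. Pad 20x20 to 32x32 (next power of 2).

Standard algorithm: 20^3 = 8000 multiplications
Strassen's algorithm: 7^(log2(32)) = 7^5 = 16807 multiplications
Difference: 8000 - 16807 = -8807 (Strassen uses MORE here due to padding overhead — for small or just-over-power-of-2 n, padding can outweigh the per-level savings)

Standard: 8000 multiplications (20^3). Strassen: 16807 multiplications (7^5, after padding to 32x32). Strassen reduces 8 recursive multiplications to 7 at each level.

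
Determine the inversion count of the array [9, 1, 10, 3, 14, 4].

Finding inversions in [9, 1, 10, 3, 14, 4]:

(0, 1): arr[0]=9 > arr[1]=1
(0, 3): arr[0]=9 > arr[3]=3
(0, 5): arr[0]=9 > arr[5]=4
(2, 3): arr[2]=10 > arr[3]=3
(2, 5): arr[2]=10 > arr[5]=4
(4, 5): arr[4]=14 > arr[5]=4

Total inversions: 6

The array has 6 inversion(s): (0,1), (0,3), (0,5), (2,3), (2,5), (4,5). Each pair (i,j) satisfies i < j and arr[i] > arr[j].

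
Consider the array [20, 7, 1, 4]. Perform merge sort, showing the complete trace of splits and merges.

Merge sort trace:

Split: [20, 7, 1, 4] -> [20, 7] and [1, 4]
  Split: [20, 7] -> [20] and [7]
  Merge: [20] + [7] -> [7, 20]
  Split: [1, 4] -> [1] and [4]
  Merge: [1] + [4] -> [1, 4]
Merge: [7, 20] + [1, 4] -> [1, 4, 7, 20]

Final sorted array: [1, 4, 7, 20]

The merge sort proceeds by recursively splitting the array and merging sorted halves.
After all merges, the sorted array is [1, 4, 7, 20].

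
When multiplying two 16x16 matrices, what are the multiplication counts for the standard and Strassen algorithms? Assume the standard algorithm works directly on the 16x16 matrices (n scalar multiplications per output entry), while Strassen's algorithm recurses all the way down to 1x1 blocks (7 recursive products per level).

Matrix multiplication for 16x16 matrices:

Standard algorithm: 16^3 = 4096 multiplications
Strassen's algorithm: 7^(log2(16)) = 7^4 = 2401 multiplications
Savings: 4096 - 2401 = 1695 multiplications

Standard: 4096 multiplications (16^3). Strassen: 2401 multiplications (7^4). Strassen reduces 8 recursive multiplications to 7 at each level.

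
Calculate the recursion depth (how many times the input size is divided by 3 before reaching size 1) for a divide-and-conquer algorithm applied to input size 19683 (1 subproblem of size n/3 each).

For divide and conquer with division factor 3:

Problem sizes at each level:
Level 0: 19683
Level 1: 6561
Level 2: 2187
Level 3: 729
Level 4: 243
Level 5: 81
Level 6: 27
Level 7: 9
Level 8: 3
Level 9: 1

The root is level 0 and the size-1 base case is level 9 (the tree spans levels 0 through 9, i.e. 10 levels counting the root), so the depth is the number of divisions: log_3(19683) = 9

The recursion tree depth is log_3(19683) = 9. At each level, the problem size is divided by 3, so it takes 9 divisions to reduce to a base case of size 1. The algorithm makes 1 recursive call at each level.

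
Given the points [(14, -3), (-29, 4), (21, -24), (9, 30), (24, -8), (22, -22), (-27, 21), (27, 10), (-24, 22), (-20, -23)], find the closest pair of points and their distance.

Computing all pairwise distances among 10 points:

d((14, -3), (-29, 4)) = 43.566
d((14, -3), (21, -24)) = 22.1359
d((14, -3), (9, 30)) = 33.3766
d((14, -3), (24, -8)) = 11.1803
d((14, -3), (22, -22)) = 20.6155
d((14, -3), (-27, 21)) = 47.5079
d((14, -3), (27, 10)) = 18.3848
d((14, -3), (-24, 22)) = 45.4863
d((14, -3), (-20, -23)) = 39.4462
d((-29, 4), (21, -24)) = 57.3062
d((-29, 4), (9, 30)) = 46.0435
d((-29, 4), (24, -8)) = 54.3415
d((-29, 4), (22, -22)) = 57.2451
d((-29, 4), (-27, 21)) = 17.1172
d((-29, 4), (27, 10)) = 56.3205
d((-29, 4), (-24, 22)) = 18.6815
d((-29, 4), (-20, -23)) = 28.4605
d((21, -24), (9, 30)) = 55.3173
d((21, -24), (24, -8)) = 16.2788
d((21, -24), (22, -22)) = 2.2361 <-- minimum
d((21, -24), (-27, 21)) = 65.7951
d((21, -24), (27, 10)) = 34.5254
d((21, -24), (-24, 22)) = 64.3506
d((21, -24), (-20, -23)) = 41.0122
d((9, 30), (24, -8)) = 40.8534
d((9, 30), (22, -22)) = 53.6004
d((9, 30), (-27, 21)) = 37.108
d((9, 30), (27, 10)) = 26.9072
d((9, 30), (-24, 22)) = 33.9559
d((9, 30), (-20, -23)) = 60.4152
d((24, -8), (22, -22)) = 14.1421
d((24, -8), (-27, 21)) = 58.6686
d((24, -8), (27, 10)) = 18.2483
d((24, -8), (-24, 22)) = 56.6039
d((24, -8), (-20, -23)) = 46.4866
d((22, -22), (-27, 21)) = 65.192
d((22, -22), (27, 10)) = 32.3883
d((22, -22), (-24, 22)) = 63.6553
d((22, -22), (-20, -23)) = 42.0119
d((-27, 21), (27, 10)) = 55.109
d((-27, 21), (-24, 22)) = 3.1623
d((-27, 21), (-20, -23)) = 44.5533
d((27, 10), (-24, 22)) = 52.3927
d((27, 10), (-20, -23)) = 57.4282
d((-24, 22), (-20, -23)) = 45.1774

Closest pair: (21, -24) and (22, -22) with distance 2.2361

The closest pair is (21, -24) and (22, -22) with Euclidean distance 2.2361. For 10 points, brute-force pairwise comparison is shown above. For large n, the divide-and-conquer algorithm (sort by x, recurse on halves, check the dividing strip) achieves O(n log n).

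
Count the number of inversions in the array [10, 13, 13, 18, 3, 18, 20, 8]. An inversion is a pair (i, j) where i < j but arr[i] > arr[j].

Finding inversions in [10, 13, 13, 18, 3, 18, 20, 8]:

(0, 4): arr[0]=10 > arr[4]=3
(0, 7): arr[0]=10 > arr[7]=8
(1, 4): arr[1]=13 > arr[4]=3
(1, 7): arr[1]=13 > arr[7]=8
(2, 4): arr[2]=13 > arr[4]=3
(2, 7): arr[2]=13 > arr[7]=8
(3, 4): arr[3]=18 > arr[4]=3
(3, 7): arr[3]=18 > arr[7]=8
(5, 7): arr[5]=18 > arr[7]=8
(6, 7): arr[6]=20 > arr[7]=8

Total inversions: 10

The array has 10 inversion(s): (0,4), (0,7), (1,4), (1,7), (2,4), (2,7), (3,4), (3,7), (5,7), (6,7). Each pair (i,j) satisfies i < j and arr[i] > arr[j].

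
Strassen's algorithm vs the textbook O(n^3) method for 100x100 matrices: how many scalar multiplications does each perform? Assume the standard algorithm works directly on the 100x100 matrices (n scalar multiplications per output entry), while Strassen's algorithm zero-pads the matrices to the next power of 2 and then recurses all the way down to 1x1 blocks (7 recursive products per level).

Matrix multiplication for 100x100 matrices:

Strassen's algorithm requires power-of-2 dimensions. Pad 100x100 to 128x128 (next power of 2).

Standard algorithm: 100^3 = 1000000 multiplications
Strassen's algorithm: 7^(log2(128)) = 7^7 = 823543 multiplications
Savings: 1000000 - 823543 = 176457 multiplications

Standard: 1000000 multiplications (100^3). Strassen: 823543 multiplications (7^7, after padding to 128x128). Strassen reduces 8 recursive multiplications to 7 at each level.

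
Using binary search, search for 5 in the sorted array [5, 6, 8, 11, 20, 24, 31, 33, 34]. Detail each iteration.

Binary search for 5 in [5, 6, 8, 11, 20, 24, 31, 33, 34]:

lo=0, hi=8, mid=4, arr[mid]=20 -> 20 > 5, search left half
lo=0, hi=3, mid=1, arr[mid]=6 -> 6 > 5, search left half
lo=0, hi=0, mid=0, arr[mid]=5 -> Found target at index 0!

Binary search finds 5 at index 0 after 3 comparisons. The search repeatedly halves the search space by comparing with the middle element.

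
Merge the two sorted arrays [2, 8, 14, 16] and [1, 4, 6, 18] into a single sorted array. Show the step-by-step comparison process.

Merging process:

Compare 2 vs 1: take 1 from right. Merged: [1]
Compare 2 vs 4: take 2 from left. Merged: [1, 2]
Compare 8 vs 4: take 4 from right. Merged: [1, 2, 4]
Compare 8 vs 6: take 6 from right. Merged: [1, 2, 4, 6]
Compare 8 vs 18: take 8 from left. Merged: [1, 2, 4, 6, 8]
Compare 14 vs 18: take 14 from left. Merged: [1, 2, 4, 6, 8, 14]
Compare 16 vs 18: take 16 from left. Merged: [1, 2, 4, 6, 8, 14, 16]
Append remaining from right: [18]. Merged: [1, 2, 4, 6, 8, 14, 16, 18]

Final merged array: [1, 2, 4, 6, 8, 14, 16, 18]
Total comparisons: 7

The merged array is [1, 2, 4, 6, 8, 14, 16, 18], requiring 7 comparisons. The merge step runs in O(n) time where n is the total number of elements.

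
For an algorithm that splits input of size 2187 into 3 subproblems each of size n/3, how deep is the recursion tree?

For divide and conquer with division factor 3:

Problem sizes at each level:
Level 0: 2187
Level 1: 729
Level 2: 243
Level 3: 81
Level 4: 27
Level 5: 9
Level 6: 3
Level 7: 1

The root is level 0 and the size-1 base case is level 7 (the tree spans levels 0 through 7, i.e. 8 levels counting the root), so the depth is the number of divisions: log_3(2187) = 7

The recursion tree depth is log_3(2187) = 7. At each level, the problem size is divided by 3, so it takes 7 divisions to reduce to a base case of size 1. The algorithm makes 3 recursive calls at each level.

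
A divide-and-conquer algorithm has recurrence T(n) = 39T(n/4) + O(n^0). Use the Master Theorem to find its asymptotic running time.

Master Theorem for T(n) = 39T(n/4) + O(n^0):

a = 39, b = 4, c = 0
log_b(a) = log_4(39) = 2.6427

Case 1: c = 0 < log_4(39) = 2.6427
T(n) = O(n^(log_4 39))

For T(n) = 39T(n/4) + O(n^0): log_4(39) = 2.6427. This is Case 1 of the Master Theorem (c < log_b(a), work dominated by leaves), giving O(n^(log_4 39)).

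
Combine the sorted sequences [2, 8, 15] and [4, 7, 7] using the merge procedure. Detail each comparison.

Merging process:

Compare 2 vs 4: take 2 from left. Merged: [2]
Compare 8 vs 4: take 4 from right. Merged: [2, 4]
Compare 8 vs 7: take 7 from right. Merged: [2, 4, 7]
Compare 8 vs 7: take 7 from right. Merged: [2, 4, 7, 7]
Append remaining from left: [8, 15]. Merged: [2, 4, 7, 7, 8, 15]

Final merged array: [2, 4, 7, 7, 8, 15]
Total comparisons: 4

The merged array is [2, 4, 7, 7, 8, 15], requiring 4 comparisons. The merge step runs in O(n) time where n is the total number of elements.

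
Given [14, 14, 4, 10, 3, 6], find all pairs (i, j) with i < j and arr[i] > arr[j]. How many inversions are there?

Finding inversions in [14, 14, 4, 10, 3, 6]:

(0, 2): arr[0]=14 > arr[2]=4
(0, 3): arr[0]=14 > arr[3]=10
(0, 4): arr[0]=14 > arr[4]=3
(0, 5): arr[0]=14 > arr[5]=6
(1, 2): arr[1]=14 > arr[2]=4
(1, 3): arr[1]=14 > arr[3]=10
(1, 4): arr[1]=14 > arr[4]=3
(1, 5): arr[1]=14 > arr[5]=6
(2, 4): arr[2]=4 > arr[4]=3
(3, 4): arr[3]=10 > arr[4]=3
(3, 5): arr[3]=10 > arr[5]=6

Total inversions: 11

The array has 11 inversion(s): (0,2), (0,3), (0,4), (0,5), (1,2), (1,3), (1,4), (1,5), (2,4), (3,4), (3,5). Each pair (i,j) satisfies i < j and arr[i] > arr[j].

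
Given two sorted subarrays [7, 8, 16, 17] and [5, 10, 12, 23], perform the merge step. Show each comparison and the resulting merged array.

Merging process:

Compare 7 vs 5: take 5 from right. Merged: [5]
Compare 7 vs 10: take 7 from left. Merged: [5, 7]
Compare 8 vs 10: take 8 from left. Merged: [5, 7, 8]
Compare 16 vs 10: take 10 from right. Merged: [5, 7, 8, 10]
Compare 16 vs 12: take 12 from right. Merged: [5, 7, 8, 10, 12]
Compare 16 vs 23: take 16 from left. Merged: [5, 7, 8, 10, 12, 16]
Compare 17 vs 23: take 17 from left. Merged: [5, 7, 8, 10, 12, 16, 17]
Append remaining from right: [23]. Merged: [5, 7, 8, 10, 12, 16, 17, 23]

Final merged array: [5, 7, 8, 10, 12, 16, 17, 23]
Total comparisons: 7

The merged array is [5, 7, 8, 10, 12, 16, 17, 23], requiring 7 comparisons. The merge step runs in O(n) time where n is the total number of elements.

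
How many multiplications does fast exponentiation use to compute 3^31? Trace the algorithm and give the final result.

Computing 3^31 by squaring (build up from 3^1; each line after the first costs one multiplication):

3^1 = 3
3^2 = (3^1)^2 = 3^2 = 9
3^3 = 3 * 3^2 = 3 * 9 = 27
3^6 = (3^3)^2 = 27^2 = 729
3^7 = 3 * 3^6 = 3 * 729 = 2187
3^14 = (3^7)^2 = 2187^2 = 4782969
3^15 = 3 * 3^14 = 3 * 4782969 = 14348907
3^30 = (3^15)^2 = 14348907^2 = 205891132094649
3^31 = 3 * 3^30 = 3 * 205891132094649 = 617673396283947

Result: 617673396283947
Multiplications needed: 8 (8 lines after 3^1)

3^31 = 617673396283947. Using exponentiation by squaring, this requires 8 multiplications. The key idea: if the exponent is even, square the half-power; if odd, multiply by the base once.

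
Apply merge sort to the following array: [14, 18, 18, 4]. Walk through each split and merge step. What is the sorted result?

Merge sort trace:

Split: [14, 18, 18, 4] -> [14, 18] and [18, 4]
  Split: [14, 18] -> [14] and [18]
  Merge: [14] + [18] -> [14, 18]
  Split: [18, 4] -> [18] and [4]
  Merge: [18] + [4] -> [4, 18]
Merge: [14, 18] + [4, 18] -> [4, 14, 18, 18]

Final sorted array: [4, 14, 18, 18]

The merge sort proceeds by recursively splitting the array and merging sorted halves.
After all merges, the sorted array is [4, 14, 18, 18].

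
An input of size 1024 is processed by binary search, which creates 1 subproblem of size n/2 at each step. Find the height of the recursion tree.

For divide and conquer with division factor 2:

Problem sizes at each level:
Level 0: 1024
Level 1: 512
Level 2: 256
Level 3: 128
Level 4: 64
Level 5: 32
Level 6: 16
Level 7: 8
Level 8: 4
Level 9: 2
Level 10: 1

The root is level 0 and the size-1 base case is level 10 (the tree spans levels 0 through 10, i.e. 11 levels counting the root), so the depth is the number of divisions: log_2(1024) = 10

The recursion tree depth is log_2(1024) = 10. At each level, the problem size is divided by 2, so it takes 10 divisions to reduce to a base case of size 1. The algorithm makes 1 recursive call at each level.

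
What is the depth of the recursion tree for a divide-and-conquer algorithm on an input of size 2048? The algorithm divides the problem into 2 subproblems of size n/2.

For divide and conquer with division factor 2:

Problem sizes at each level:
Level 0: 2048
Level 1: 1024
Level 2: 512
Level 3: 256
Level 4: 128
Level 5: 64
Level 6: 32
Level 7: 16
Level 8: 8
Level 9: 4
Level 10: 2
Level 11: 1

The root is level 0 and the size-1 base case is level 11 (the tree spans levels 0 through 11, i.e. 12 levels counting the root), so the depth is the number of divisions: log_2(2048) = 11

The recursion tree depth is log_2(2048) = 11. At each level, the problem size is divided by 2, so it takes 11 divisions to reduce to a base case of size 1. The algorithm makes 2 recursive calls at each level.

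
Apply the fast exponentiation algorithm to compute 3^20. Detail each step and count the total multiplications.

Computing 3^20 by squaring (build up from 3^1; each line after the first costs one multiplication):

3^1 = 3
3^2 = (3^1)^2 = 3^2 = 9
3^4 = (3^2)^2 = 9^2 = 81
3^5 = 3 * 3^4 = 3 * 81 = 243
3^10 = (3^5)^2 = 243^2 = 59049
3^20 = (3^10)^2 = 59049^2 = 3486784401

Result: 3486784401
Multiplications needed: 5 (5 lines after 3^1)

3^20 = 3486784401. Using exponentiation by squaring, this requires 5 multiplications. The key idea: if the exponent is even, square the half-power; if odd, multiply by the base once.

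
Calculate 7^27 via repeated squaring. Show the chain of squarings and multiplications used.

Computing 7^27 by squaring (build up from 7^1; each line after the first costs one multiplication):

7^1 = 7
7^2 = (7^1)^2 = 7^2 = 49
7^3 = 7 * 7^2 = 7 * 49 = 343
7^6 = (7^3)^2 = 343^2 = 117649
7^12 = (7^6)^2 = 117649^2 = 13841287201
7^13 = 7 * 7^12 = 7 * 13841287201 = 96889010407
7^26 = (7^13)^2 = 96889010407^2 = 9387480337647754305649
7^27 = 7 * 7^26 = 7 * 9387480337647754305649 = 65712362363534280139543

Result: 65712362363534280139543
Multiplications needed: 7 (7 lines after 7^1)

7^27 = 65712362363534280139543. Using exponentiation by squaring, this requires 7 multiplications. The key idea: if the exponent is even, square the half-power; if odd, multiply by the base once.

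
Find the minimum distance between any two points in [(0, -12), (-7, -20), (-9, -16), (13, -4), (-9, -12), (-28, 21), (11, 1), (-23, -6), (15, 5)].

Computing all pairwise distances among 9 points:

d((0, -12), (-7, -20)) = 10.6301
d((0, -12), (-9, -16)) = 9.8489
d((0, -12), (13, -4)) = 15.2643
d((0, -12), (-9, -12)) = 9.0
d((0, -12), (-28, 21)) = 43.2782
d((0, -12), (11, 1)) = 17.0294
d((0, -12), (-23, -6)) = 23.7697
d((0, -12), (15, 5)) = 22.6716
d((-7, -20), (-9, -16)) = 4.4721
d((-7, -20), (13, -4)) = 25.6125
d((-7, -20), (-9, -12)) = 8.2462
d((-7, -20), (-28, 21)) = 46.0652
d((-7, -20), (11, 1)) = 27.6586
d((-7, -20), (-23, -6)) = 21.2603
d((-7, -20), (15, 5)) = 33.3017
d((-9, -16), (13, -4)) = 25.0599
d((-9, -16), (-9, -12)) = 4.0 <-- minimum
d((-9, -16), (-28, 21)) = 41.5933
d((-9, -16), (11, 1)) = 26.2488
d((-9, -16), (-23, -6)) = 17.2047
d((-9, -16), (15, 5)) = 31.8904
d((13, -4), (-9, -12)) = 23.4094
d((13, -4), (-28, 21)) = 48.0208
d((13, -4), (11, 1)) = 5.3852
d((13, -4), (-23, -6)) = 36.0555
d((13, -4), (15, 5)) = 9.2195
d((-9, -12), (-28, 21)) = 38.0789
d((-9, -12), (11, 1)) = 23.8537
d((-9, -12), (-23, -6)) = 15.2315
d((-9, -12), (15, 5)) = 29.4109
d((-28, 21), (11, 1)) = 43.8292
d((-28, 21), (-23, -6)) = 27.4591
d((-28, 21), (15, 5)) = 45.8803
d((11, 1), (-23, -6)) = 34.7131
d((11, 1), (15, 5)) = 5.6569
d((-23, -6), (15, 5)) = 39.5601

Closest pair: (-9, -16) and (-9, -12) with distance 4.0

The closest pair is (-9, -16) and (-9, -12) with Euclidean distance 4.0. For 9 points, brute-force pairwise comparison is shown above. For large n, the divide-and-conquer algorithm (sort by x, recurse on halves, check the dividing strip) achieves O(n log n).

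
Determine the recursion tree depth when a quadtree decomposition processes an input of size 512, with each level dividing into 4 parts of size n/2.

For divide and conquer with division factor 2:

Problem sizes at each level:
Level 0: 512
Level 1: 256
Level 2: 128
Level 3: 64
Level 4: 32
Level 5: 16
Level 6: 8
Level 7: 4
Level 8: 2
Level 9: 1

The root is level 0 and the size-1 base case is level 9 (the tree spans levels 0 through 9, i.e. 10 levels counting the root), so the depth is the number of divisions: log_2(512) = 9

The recursion tree depth is log_2(512) = 9. At each level, the problem size is divided by 2, so it takes 9 divisions to reduce to a base case of size 1. The algorithm makes 4 recursive calls at each level.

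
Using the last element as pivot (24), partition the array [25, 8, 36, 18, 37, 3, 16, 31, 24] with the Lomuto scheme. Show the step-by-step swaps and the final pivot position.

Lomuto partition with pivot = 24:

Initial array: [25, 8, 36, 18, 37, 3, 16, 31, 24]

arr[0]=25 > 24: no swap
arr[1]=8 <= 24: swap with position 0, array becomes [8, 25, 36, 18, 37, 3, 16, 31, 24]
arr[2]=36 > 24: no swap
arr[3]=18 <= 24: swap with position 1, array becomes [8, 18, 36, 25, 37, 3, 16, 31, 24]
arr[4]=37 > 24: no swap
arr[5]=3 <= 24: swap with position 2, array becomes [8, 18, 3, 25, 37, 36, 16, 31, 24]
arr[6]=16 <= 24: swap with position 3, array becomes [8, 18, 3, 16, 37, 36, 25, 31, 24]
arr[7]=31 > 24: no swap

Place pivot at position 4: [8, 18, 3, 16, 24, 36, 25, 31, 37]
Pivot position: 4

After partitioning with pivot 24, the array becomes [8, 18, 3, 16, 24, 36, 25, 31, 37]. The pivot is placed at index 4. All elements to the left of the pivot are <= 24, and all elements to the right are > 24.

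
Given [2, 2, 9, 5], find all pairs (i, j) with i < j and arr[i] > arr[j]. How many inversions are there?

Finding inversions in [2, 2, 9, 5]:

(2, 3): arr[2]=9 > arr[3]=5

Total inversions: 1

The array has 1 inversion(s): (2,3). Each pair (i,j) satisfies i < j and arr[i] > arr[j].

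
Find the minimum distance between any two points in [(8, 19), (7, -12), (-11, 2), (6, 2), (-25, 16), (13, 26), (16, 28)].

Computing all pairwise distances among 7 points:

d((8, 19), (7, -12)) = 31.0161
d((8, 19), (-11, 2)) = 25.4951
d((8, 19), (6, 2)) = 17.1172
d((8, 19), (-25, 16)) = 33.1361
d((8, 19), (13, 26)) = 8.6023
d((8, 19), (16, 28)) = 12.0416
d((7, -12), (-11, 2)) = 22.8035
d((7, -12), (6, 2)) = 14.0357
d((7, -12), (-25, 16)) = 42.5206
d((7, -12), (13, 26)) = 38.4708
d((7, -12), (16, 28)) = 41.0
d((-11, 2), (6, 2)) = 17.0
d((-11, 2), (-25, 16)) = 19.799
d((-11, 2), (13, 26)) = 33.9411
d((-11, 2), (16, 28)) = 37.4833
d((6, 2), (-25, 16)) = 34.0147
d((6, 2), (13, 26)) = 25.0
d((6, 2), (16, 28)) = 27.8568
d((-25, 16), (13, 26)) = 39.2938
d((-25, 16), (16, 28)) = 42.72
d((13, 26), (16, 28)) = 3.6056 <-- minimum

Closest pair: (13, 26) and (16, 28) with distance 3.6056

The closest pair is (13, 26) and (16, 28) with Euclidean distance 3.6056. For 7 points, brute-force pairwise comparison is shown above. For large n, the divide-and-conquer algorithm (sort by x, recurse on halves, check the dividing strip) achieves O(n log n).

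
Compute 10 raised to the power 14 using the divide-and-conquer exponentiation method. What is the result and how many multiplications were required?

Computing 10^14 by squaring (build up from 10^1; each line after the first costs one multiplication):

10^1 = 10
10^2 = (10^1)^2 = 10^2 = 100
10^3 = 10 * 10^2 = 10 * 100 = 1000
10^6 = (10^3)^2 = 1000^2 = 1000000
10^7 = 10 * 10^6 = 10 * 1000000 = 10000000
10^14 = (10^7)^2 = 10000000^2 = 100000000000000

Result: 100000000000000
Multiplications needed: 5 (5 lines after 10^1)

10^14 = 100000000000000. Using exponentiation by squaring, this requires 5 multiplications. The key idea: if the exponent is even, square the half-power; if odd, multiply by the base once.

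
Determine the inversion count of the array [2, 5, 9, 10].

Finding inversions in [2, 5, 9, 10]:


Total inversions: 0

The array has 0 inversions. It is already sorted.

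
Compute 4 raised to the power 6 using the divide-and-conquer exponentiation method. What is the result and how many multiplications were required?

Computing 4^6 by squaring (build up from 4^1; each line after the first costs one multiplication):

4^1 = 4
4^2 = (4^1)^2 = 4^2 = 16
4^3 = 4 * 4^2 = 4 * 16 = 64
4^6 = (4^3)^2 = 64^2 = 4096

Result: 4096
Multiplications needed: 3 (3 lines after 4^1)

4^6 = 4096. Using exponentiation by squaring, this requires 3 multiplications. The key idea: if the exponent is even, square the half-power; if odd, multiply by the base once.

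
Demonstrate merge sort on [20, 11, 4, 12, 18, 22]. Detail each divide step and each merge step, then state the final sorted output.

Merge sort trace:

Split: [20, 11, 4, 12, 18, 22] -> [20, 11, 4] and [12, 18, 22]
  Split: [20, 11, 4] -> [20] and [11, 4]
    Split: [11, 4] -> [11] and [4]
    Merge: [11] + [4] -> [4, 11]
  Merge: [20] + [4, 11] -> [4, 11, 20]
  Split: [12, 18, 22] -> [12] and [18, 22]
    Split: [18, 22] -> [18] and [22]
    Merge: [18] + [22] -> [18, 22]
  Merge: [12] + [18, 22] -> [12, 18, 22]
Merge: [4, 11, 20] + [12, 18, 22] -> [4, 11, 12, 18, 20, 22]

Final sorted array: [4, 11, 12, 18, 20, 22]

The merge sort proceeds by recursively splitting the array and merging sorted halves.
After all merges, the sorted array is [4, 11, 12, 18, 20, 22].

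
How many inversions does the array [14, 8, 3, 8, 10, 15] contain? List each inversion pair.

Finding inversions in [14, 8, 3, 8, 10, 15]:

(0, 1): arr[0]=14 > arr[1]=8
(0, 2): arr[0]=14 > arr[2]=3
(0, 3): arr[0]=14 > arr[3]=8
(0, 4): arr[0]=14 > arr[4]=10
(1, 2): arr[1]=8 > arr[2]=3

Total inversions: 5

The array has 5 inversion(s): (0,1), (0,2), (0,3), (0,4), (1,2). Each pair (i,j) satisfies i < j and arr[i] > arr[j].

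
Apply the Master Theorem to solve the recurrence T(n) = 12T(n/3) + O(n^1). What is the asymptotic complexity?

Master Theorem for T(n) = 12T(n/3) + O(n^1):

a = 12, b = 3, c = 1
log_b(a) = log_3(12) = 2.2619

Case 1: c = 1 < log_3(12) = 2.2619
T(n) = O(n^(log_3 12))

For T(n) = 12T(n/3) + O(n^1): log_3(12) = 2.2619. This is Case 1 of the Master Theorem (c < log_b(a), work dominated by leaves), giving O(n^(log_3 12)).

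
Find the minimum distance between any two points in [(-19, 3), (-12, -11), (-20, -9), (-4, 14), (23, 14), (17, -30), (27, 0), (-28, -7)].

Computing all pairwise distances among 8 points:

d((-19, 3), (-12, -11)) = 15.6525
d((-19, 3), (-20, -9)) = 12.0416
d((-19, 3), (-4, 14)) = 18.6011
d((-19, 3), (23, 14)) = 43.4166
d((-19, 3), (17, -30)) = 48.8365
d((-19, 3), (27, 0)) = 46.0977
d((-19, 3), (-28, -7)) = 13.4536
d((-12, -11), (-20, -9)) = 8.2462 <-- minimum
d((-12, -11), (-4, 14)) = 26.2488
d((-12, -11), (23, 14)) = 43.0116
d((-12, -11), (17, -30)) = 34.6699
d((-12, -11), (27, 0)) = 40.5216
d((-12, -11), (-28, -7)) = 16.4924
d((-20, -9), (-4, 14)) = 28.0179
d((-20, -9), (23, 14)) = 48.7647
d((-20, -9), (17, -30)) = 42.5441
d((-20, -9), (27, 0)) = 47.8539
d((-20, -9), (-28, -7)) = 8.2462 <-- minimum
d((-4, 14), (23, 14)) = 27.0
d((-4, 14), (17, -30)) = 48.7545
d((-4, 14), (27, 0)) = 34.0147
d((-4, 14), (-28, -7)) = 31.8904
d((23, 14), (17, -30)) = 44.4072
d((23, 14), (27, 0)) = 14.5602
d((23, 14), (-28, -7)) = 55.1543
d((17, -30), (27, 0)) = 31.6228
d((17, -30), (-28, -7)) = 50.5371
d((27, 0), (-28, -7)) = 55.4437

Minimum distance: 8.2462 (tie among 2 pairs: (-12, -11) and (-20, -9); (-20, -9) and (-28, -7))

The minimum Euclidean distance is 8.2462. There is a tie: 2 pairs achieve this minimum — (-12, -11) and (-20, -9); (-20, -9) and (-28, -7). Any of these is a valid closest pair. For 8 points, brute-force pairwise comparison is shown above. For large n, the divide-and-conquer algorithm (sort by x, recurse on halves, check the dividing strip) achieves O(n log n).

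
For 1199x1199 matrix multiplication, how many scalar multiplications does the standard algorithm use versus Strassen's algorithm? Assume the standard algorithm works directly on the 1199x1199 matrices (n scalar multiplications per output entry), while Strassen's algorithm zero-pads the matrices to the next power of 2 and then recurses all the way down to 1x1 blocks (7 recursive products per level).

Matrix multiplication for 1199x1199 matrices:

Strassen's algorithm requires power-of-2 dimensions. Pad 1199x1199 to 2048x2048 (next power of 2).

Standard algorithm: 1199^3 = 1723683599 multiplications
Strassen's algorithm: 7^(log2(2048)) = 7^11 = 1977326743 multiplications
Difference: 1723683599 - 1977326743 = -253643144 (Strassen uses MORE here due to padding overhead — for small or just-over-power-of-2 n, padding can outweigh the per-level savings)

Standard: 1723683599 multiplications (1199^3). Strassen: 1977326743 multiplications (7^11, after padding to 2048x2048). Strassen reduces 8 recursive multiplications to 7 at each level.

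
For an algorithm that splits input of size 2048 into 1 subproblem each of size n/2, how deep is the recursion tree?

For divide and conquer with division factor 2:

Problem sizes at each level:
Level 0: 2048
Level 1: 1024
Level 2: 512
Level 3: 256
Level 4: 128
Level 5: 64
Level 6: 32
Level 7: 16
Level 8: 8
Level 9: 4
Level 10: 2
Level 11: 1

The root is level 0 and the size-1 base case is level 11 (the tree spans levels 0 through 11, i.e. 12 levels counting the root), so the depth is the number of divisions: log_2(2048) = 11

The recursion tree depth is log_2(2048) = 11. At each level, the problem size is divided by 2, so it takes 11 divisions to reduce to a base case of size 1. The algorithm makes 1 recursive call at each level.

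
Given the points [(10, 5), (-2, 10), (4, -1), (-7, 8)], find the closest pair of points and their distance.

Computing all pairwise distances among 4 points:

d((10, 5), (-2, 10)) = 13.0
d((10, 5), (4, -1)) = 8.4853
d((10, 5), (-7, 8)) = 17.2627
d((-2, 10), (4, -1)) = 12.53
d((-2, 10), (-7, 8)) = 5.3852 <-- minimum
d((4, -1), (-7, 8)) = 14.2127

Closest pair: (-2, 10) and (-7, 8) with distance 5.3852

The closest pair is (-2, 10) and (-7, 8) with Euclidean distance 5.3852. For 4 points, brute-force pairwise comparison is shown above. For large n, the divide-and-conquer algorithm (sort by x, recurse on halves, check the dividing strip) achieves O(n log n).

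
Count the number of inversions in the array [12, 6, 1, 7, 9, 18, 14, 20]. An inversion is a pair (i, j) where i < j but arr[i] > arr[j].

Finding inversions in [12, 6, 1, 7, 9, 18, 14, 20]:

(0, 1): arr[0]=12 > arr[1]=6
(0, 2): arr[0]=12 > arr[2]=1
(0, 3): arr[0]=12 > arr[3]=7
(0, 4): arr[0]=12 > arr[4]=9
(1, 2): arr[1]=6 > arr[2]=1
(5, 6): arr[5]=18 > arr[6]=14

Total inversions: 6

The array has 6 inversion(s): (0,1), (0,2), (0,3), (0,4), (1,2), (5,6). Each pair (i,j) satisfies i < j and arr[i] > arr[j].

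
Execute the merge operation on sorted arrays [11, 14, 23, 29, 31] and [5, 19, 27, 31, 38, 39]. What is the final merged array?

Merging process:

Compare 11 vs 5: take 5 from right. Merged: [5]
Compare 11 vs 19: take 11 from left. Merged: [5, 11]
Compare 14 vs 19: take 14 from left. Merged: [5, 11, 14]
Compare 23 vs 19: take 19 from right. Merged: [5, 11, 14, 19]
Compare 23 vs 27: take 23 from left. Merged: [5, 11, 14, 19, 23]
Compare 29 vs 27: take 27 from right. Merged: [5, 11, 14, 19, 23, 27]
Compare 29 vs 31: take 29 from left. Merged: [5, 11, 14, 19, 23, 27, 29]
Compare 31 vs 31: take 31 from left. Merged: [5, 11, 14, 19, 23, 27, 29, 31]
Append remaining from right: [31, 38, 39]. Merged: [5, 11, 14, 19, 23, 27, 29, 31, 31, 38, 39]

Final merged array: [5, 11, 14, 19, 23, 27, 29, 31, 31, 38, 39]
Total comparisons: 8

The merged array is [5, 11, 14, 19, 23, 27, 29, 31, 31, 38, 39], requiring 8 comparisons. The merge step runs in O(n) time where n is the total number of elements.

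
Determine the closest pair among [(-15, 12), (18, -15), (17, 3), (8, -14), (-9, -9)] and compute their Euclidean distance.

Computing all pairwise distances among 5 points:

d((-15, 12), (18, -15)) = 42.638
d((-15, 12), (17, 3)) = 33.2415
d((-15, 12), (8, -14)) = 34.7131
d((-15, 12), (-9, -9)) = 21.8403
d((18, -15), (17, 3)) = 18.0278
d((18, -15), (8, -14)) = 10.0499 <-- minimum
d((18, -15), (-9, -9)) = 27.6586
d((17, 3), (8, -14)) = 19.2354
d((17, 3), (-9, -9)) = 28.6356
d((8, -14), (-9, -9)) = 17.72

Closest pair: (18, -15) and (8, -14) with distance 10.0499

The closest pair is (18, -15) and (8, -14) with Euclidean distance 10.0499. For 5 points, brute-force pairwise comparison is shown above. For large n, the divide-and-conquer algorithm (sort by x, recurse on halves, check the dividing strip) achieves O(n log n).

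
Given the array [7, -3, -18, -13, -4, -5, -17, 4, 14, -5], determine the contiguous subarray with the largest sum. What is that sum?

Using Kadane's algorithm on [7, -3, -18, -13, -4, -5, -17, 4, 14, -5]:

Scanning through the array:
Position 1 (value -3): max_ending_here = 4, max_so_far = 7
Position 2 (value -18): max_ending_here = -14, max_so_far = 7
Position 3 (value -13): max_ending_here = -13, max_so_far = 7
Position 4 (value -4): max_ending_here = -4, max_so_far = 7
Position 5 (value -5): max_ending_here = -5, max_so_far = 7
Position 6 (value -17): max_ending_here = -17, max_so_far = 7
Position 7 (value 4): max_ending_here = 4, max_so_far = 7
Position 8 (value 14): max_ending_here = 18, max_so_far = 18
Position 9 (value -5): max_ending_here = 13, max_so_far = 18

Maximum subarray: [4, 14]
Maximum sum: 18

The maximum subarray is [4, 14] with sum 18. This subarray runs from index 7 to index 8.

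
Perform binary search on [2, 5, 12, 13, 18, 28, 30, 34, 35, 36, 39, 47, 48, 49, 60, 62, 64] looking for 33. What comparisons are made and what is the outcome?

Binary search for 33 in [2, 5, 12, 13, 18, 28, 30, 34, 35, 36, 39, 47, 48, 49, 60, 62, 64]:

lo=0, hi=16, mid=8, arr[mid]=35 -> 35 > 33, search left half
lo=0, hi=7, mid=3, arr[mid]=13 -> 13 < 33, search right half
lo=4, hi=7, mid=5, arr[mid]=28 -> 28 < 33, search right half
lo=6, hi=7, mid=6, arr[mid]=30 -> 30 < 33, search right half
lo=7, hi=7, mid=7, arr[mid]=34 -> 34 > 33, search left half
lo=7 > hi=6, target 33 not found

Binary search determines that 33 is not in the array after 5 comparisons. The search space was exhausted without finding the target.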